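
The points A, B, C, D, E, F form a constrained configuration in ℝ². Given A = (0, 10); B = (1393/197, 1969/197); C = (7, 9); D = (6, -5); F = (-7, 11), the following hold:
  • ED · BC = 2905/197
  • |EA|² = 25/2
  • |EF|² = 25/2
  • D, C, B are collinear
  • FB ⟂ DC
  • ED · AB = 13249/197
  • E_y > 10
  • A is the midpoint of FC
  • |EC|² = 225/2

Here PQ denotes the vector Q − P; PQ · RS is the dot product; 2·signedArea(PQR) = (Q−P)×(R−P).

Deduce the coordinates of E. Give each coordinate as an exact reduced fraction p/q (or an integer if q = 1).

E = (-7/2, 21/2)

1. E_x = -7/2  [ED · BC = 2905/197 ∩ ED · AB = 13249/197]
2. E_y = 21/2  [ED · BC = 2905/197 ∩ ED · AB = 13249/197]
   → E = (-7/2, 21/2)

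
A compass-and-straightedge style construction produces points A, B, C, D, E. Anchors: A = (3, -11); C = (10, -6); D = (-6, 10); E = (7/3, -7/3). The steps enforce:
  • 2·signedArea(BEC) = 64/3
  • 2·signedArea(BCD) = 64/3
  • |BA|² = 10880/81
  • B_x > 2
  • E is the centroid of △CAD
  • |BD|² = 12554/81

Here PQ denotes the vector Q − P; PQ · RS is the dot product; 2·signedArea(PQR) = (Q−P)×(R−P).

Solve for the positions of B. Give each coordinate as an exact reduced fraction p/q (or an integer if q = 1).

B = (19/9, 5/9)

1. B_x = 19/9  [2·signedArea(BEC) = 64/3 ∩ 2·signedArea(BCD) = 64/3]
2. B_y = 5/9  [2·signedArea(BEC) = 64/3 ∩ 2·signedArea(BCD) = 64/3]
   → B = (19/9, 5/9)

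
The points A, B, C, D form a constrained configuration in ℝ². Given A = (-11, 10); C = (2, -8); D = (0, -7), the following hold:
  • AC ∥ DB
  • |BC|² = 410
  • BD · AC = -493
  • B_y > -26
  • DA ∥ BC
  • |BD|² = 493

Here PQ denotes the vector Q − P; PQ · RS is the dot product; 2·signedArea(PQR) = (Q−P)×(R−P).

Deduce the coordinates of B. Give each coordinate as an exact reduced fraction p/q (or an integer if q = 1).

B = (13, -25)

1. B_x = 13  [DA ∥ BC ∩ AC ∥ DB]
2. B_y = -25  [DA ∥ BC ∩ AC ∥ DB]
   → B = (13, -25)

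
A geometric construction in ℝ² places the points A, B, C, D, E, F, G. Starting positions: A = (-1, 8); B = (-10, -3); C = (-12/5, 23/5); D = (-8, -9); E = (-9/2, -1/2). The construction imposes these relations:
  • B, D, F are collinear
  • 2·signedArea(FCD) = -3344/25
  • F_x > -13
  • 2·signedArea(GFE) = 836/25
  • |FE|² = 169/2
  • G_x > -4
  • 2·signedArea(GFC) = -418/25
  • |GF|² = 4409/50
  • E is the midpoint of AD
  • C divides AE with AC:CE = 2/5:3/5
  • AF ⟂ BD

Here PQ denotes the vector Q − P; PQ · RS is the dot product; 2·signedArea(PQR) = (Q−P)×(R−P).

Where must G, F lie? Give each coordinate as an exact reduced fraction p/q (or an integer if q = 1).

F = (-62/5, 21/5)
G = (-31/10, 29/10)

1. F_x = -62/5  [B, D, F are collinear ∩ AF ⟂ BD]
2. F_y = 21/5  [B, D, F are collinear ∩ AF ⟂ BD]
   → F = (-62/5, 21/5)
3. G_x = -31/10  [2·signedArea(GFC) = -418/25 ∩ 2·signedArea(GFE) = 836/25]
4. G_y = 29/10  [2·signedArea(GFC) = -418/25 ∩ 2·signedArea(GFE) = 836/25]
   → G = (-31/10, 29/10)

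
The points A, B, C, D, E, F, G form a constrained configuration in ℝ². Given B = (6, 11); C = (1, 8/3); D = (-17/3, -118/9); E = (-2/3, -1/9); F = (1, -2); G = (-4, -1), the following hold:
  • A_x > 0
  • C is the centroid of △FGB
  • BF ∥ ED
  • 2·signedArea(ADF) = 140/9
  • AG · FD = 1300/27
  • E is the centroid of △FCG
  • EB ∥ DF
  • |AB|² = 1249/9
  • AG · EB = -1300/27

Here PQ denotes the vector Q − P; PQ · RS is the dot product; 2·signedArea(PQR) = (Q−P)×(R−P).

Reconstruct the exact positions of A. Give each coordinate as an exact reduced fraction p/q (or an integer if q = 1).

1. A_x = 1  [AG · FD = 1300/27 ∩ 2·signedArea(ADF) = 140/9]
2. A_y = 1/3  [AG · FD = 1300/27 ∩ 2·signedArea(ADF) = 140/9]
   → A = (1, 1/3)

A = (1, 1/3)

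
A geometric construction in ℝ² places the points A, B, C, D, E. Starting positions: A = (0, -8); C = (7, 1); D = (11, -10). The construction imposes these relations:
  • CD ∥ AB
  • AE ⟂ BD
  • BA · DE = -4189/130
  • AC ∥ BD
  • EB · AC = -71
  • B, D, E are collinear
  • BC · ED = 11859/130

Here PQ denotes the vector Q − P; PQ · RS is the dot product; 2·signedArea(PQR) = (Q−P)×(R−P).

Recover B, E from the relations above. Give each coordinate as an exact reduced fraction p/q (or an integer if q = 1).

1. B_x = 4  [AC ∥ BD ∩ CD ∥ AB]
2. B_y = -19  [AC ∥ BD ∩ CD ∥ AB]
   → B = (4, -19)
3. E_x = 1017/130  [B, D, E are collinear ∩ AE ⟂ BD]
4. E_y = -1831/130  [B, D, E are collinear ∩ AE ⟂ BD]
   → E = (1017/130, -1831/130)

B = (4, -19)
E = (1017/130, -1831/130)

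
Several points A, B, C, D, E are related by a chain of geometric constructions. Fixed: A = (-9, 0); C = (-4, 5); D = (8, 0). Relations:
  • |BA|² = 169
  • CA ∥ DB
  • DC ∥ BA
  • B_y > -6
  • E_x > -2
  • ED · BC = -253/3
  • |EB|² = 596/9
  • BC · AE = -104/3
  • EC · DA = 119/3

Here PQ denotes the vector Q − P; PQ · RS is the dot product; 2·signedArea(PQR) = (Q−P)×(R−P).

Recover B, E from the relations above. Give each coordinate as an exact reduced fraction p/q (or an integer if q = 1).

1. B_x = 3  [DC ∥ BA ∩ CA ∥ DB]
2. B_y = -5  [DC ∥ BA ∩ CA ∥ DB]
   → B = (3, -5)
3. E_x = -5/3  [ED · BC = -253/3 ∩ EC · DA = 119/3]
4. E_y = 5/3  [ED · BC = -253/3 ∩ EC · DA = 119/3]
   → E = (-5/3, 5/3)

B = (3, -5)
E = (-5/3, 5/3)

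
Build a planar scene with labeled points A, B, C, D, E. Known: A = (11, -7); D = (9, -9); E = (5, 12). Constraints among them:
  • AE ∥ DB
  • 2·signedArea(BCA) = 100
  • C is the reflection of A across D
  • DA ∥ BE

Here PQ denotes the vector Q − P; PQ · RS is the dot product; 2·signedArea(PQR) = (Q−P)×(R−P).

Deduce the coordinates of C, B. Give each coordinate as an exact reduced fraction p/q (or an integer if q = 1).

1. C_x = 7  [C is the reflection of A across D]
2. C_y = -11  [C is the reflection of A across D]
   → C = (7, -11)
3. B_x = 3  [DA ∥ BE ∩ AE ∥ DB]
4. B_y = 10  [DA ∥ BE ∩ AE ∥ DB]
   → B = (3, 10)

B = (3, 10)
C = (7, -11)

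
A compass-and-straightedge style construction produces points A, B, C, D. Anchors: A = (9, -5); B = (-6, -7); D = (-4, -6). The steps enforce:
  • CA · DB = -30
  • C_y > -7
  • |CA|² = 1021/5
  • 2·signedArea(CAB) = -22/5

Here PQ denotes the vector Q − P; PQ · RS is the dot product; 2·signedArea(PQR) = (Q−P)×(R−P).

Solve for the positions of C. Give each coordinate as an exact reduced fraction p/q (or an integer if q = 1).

1. C_x = -26/5  [CA · DB = -30 ∩ 2·signedArea(CAB) = -22/5]
2. C_y = -33/5  [CA · DB = -30 ∩ 2·signedArea(CAB) = -22/5]
   → C = (-26/5, -33/5)

C = (-26/5, -33/5)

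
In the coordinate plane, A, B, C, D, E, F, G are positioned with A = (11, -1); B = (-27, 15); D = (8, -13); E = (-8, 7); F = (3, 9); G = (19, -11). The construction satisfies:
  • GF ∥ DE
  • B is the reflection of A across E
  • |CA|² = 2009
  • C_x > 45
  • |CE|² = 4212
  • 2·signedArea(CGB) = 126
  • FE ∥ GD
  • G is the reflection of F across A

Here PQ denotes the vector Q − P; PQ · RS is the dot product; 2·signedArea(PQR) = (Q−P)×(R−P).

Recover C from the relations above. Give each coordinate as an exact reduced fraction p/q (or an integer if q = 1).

C = (46, -29)

1. C_x = 46  [line -26·x + -46·y + -138 = 0 ∩ |CE|² = 4212]
2. C_y = -29  [line -26·x + -46·y + -138 = 0 ∩ |CE|² = 4212]
   → C = (46, -29)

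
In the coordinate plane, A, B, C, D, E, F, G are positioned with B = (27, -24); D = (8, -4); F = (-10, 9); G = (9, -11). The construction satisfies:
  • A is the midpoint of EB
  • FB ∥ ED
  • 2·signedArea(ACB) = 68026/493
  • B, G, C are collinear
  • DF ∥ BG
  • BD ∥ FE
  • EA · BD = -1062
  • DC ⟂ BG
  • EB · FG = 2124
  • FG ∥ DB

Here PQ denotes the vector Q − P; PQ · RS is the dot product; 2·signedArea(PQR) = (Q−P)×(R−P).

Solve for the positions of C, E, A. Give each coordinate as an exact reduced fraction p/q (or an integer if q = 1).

A = (-1, 5/2)
C = (2475/493, -4006/493)
E = (-29, 29)

1. C_x = 2475/493  [B, G, C are collinear ∩ DC ⟂ BG]
2. C_y = -4006/493  [B, G, C are collinear ∩ DC ⟂ BG]
   → C = (2475/493, -4006/493)
3. E_x = -29  [FB ∥ ED ∩ BD ∥ FE]
4. E_y = 29  [FB ∥ ED ∩ BD ∥ FE]
   → E = (-29, 29)
5. A_x = -1  [A is the midpoint of EB]
6. A_y = 5/2  [A is the midpoint of EB]
   → A = (-1, 5/2)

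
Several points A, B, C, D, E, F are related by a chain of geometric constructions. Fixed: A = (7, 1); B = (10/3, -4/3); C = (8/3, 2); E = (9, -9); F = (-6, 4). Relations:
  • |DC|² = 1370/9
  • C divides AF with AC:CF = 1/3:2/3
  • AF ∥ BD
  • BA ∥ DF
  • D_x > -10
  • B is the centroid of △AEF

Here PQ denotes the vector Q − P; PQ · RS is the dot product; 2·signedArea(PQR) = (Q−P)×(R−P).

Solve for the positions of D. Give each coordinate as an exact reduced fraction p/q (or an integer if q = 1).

D = (-29/3, 5/3)

1. D_x = -29/3  [BA ∥ DF ∩ AF ∥ BD]
2. D_y = 5/3  [BA ∥ DF ∩ AF ∥ BD]
   → D = (-29/3, 5/3)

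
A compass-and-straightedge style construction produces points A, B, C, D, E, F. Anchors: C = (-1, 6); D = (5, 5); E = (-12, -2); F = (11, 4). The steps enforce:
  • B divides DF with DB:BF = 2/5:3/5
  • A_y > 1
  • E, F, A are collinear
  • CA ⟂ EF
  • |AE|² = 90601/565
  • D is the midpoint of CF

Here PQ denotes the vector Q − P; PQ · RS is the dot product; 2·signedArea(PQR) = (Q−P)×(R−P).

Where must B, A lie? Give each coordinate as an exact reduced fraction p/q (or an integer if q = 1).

1. B_x = 37/5  [B divides DF with DB:BF = 2/5:3/5]
2. B_y = 23/5  [B divides DF with DB:BF = 2/5:3/5]
   → B = (37/5, 23/5)
3. A_x = 143/565  [E, F, A are collinear ∩ CA ⟂ EF]
4. A_y = 676/565  [E, F, A are collinear ∩ CA ⟂ EF]
   → A = (143/565, 676/565)

A = (143/565, 676/565)
B = (37/5, 23/5)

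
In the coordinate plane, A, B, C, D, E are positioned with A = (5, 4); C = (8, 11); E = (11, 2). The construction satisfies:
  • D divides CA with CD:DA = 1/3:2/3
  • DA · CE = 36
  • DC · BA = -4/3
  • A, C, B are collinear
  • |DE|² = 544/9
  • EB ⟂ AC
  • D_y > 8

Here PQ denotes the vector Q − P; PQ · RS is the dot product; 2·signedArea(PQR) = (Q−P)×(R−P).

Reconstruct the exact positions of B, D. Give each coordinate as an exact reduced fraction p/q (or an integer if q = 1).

1. B_x = 151/29  [A, C, B are collinear ∩ EB ⟂ AC]
2. B_y = 130/29  [A, C, B are collinear ∩ EB ⟂ AC]
   → B = (151/29, 130/29)
3. D_x = 7  [D divides CA with CD:DA = 1/3:2/3]
4. D_y = 26/3  [D divides CA with CD:DA = 1/3:2/3]
   → D = (7, 26/3)

B = (151/29, 130/29)
D = (7, 26/3)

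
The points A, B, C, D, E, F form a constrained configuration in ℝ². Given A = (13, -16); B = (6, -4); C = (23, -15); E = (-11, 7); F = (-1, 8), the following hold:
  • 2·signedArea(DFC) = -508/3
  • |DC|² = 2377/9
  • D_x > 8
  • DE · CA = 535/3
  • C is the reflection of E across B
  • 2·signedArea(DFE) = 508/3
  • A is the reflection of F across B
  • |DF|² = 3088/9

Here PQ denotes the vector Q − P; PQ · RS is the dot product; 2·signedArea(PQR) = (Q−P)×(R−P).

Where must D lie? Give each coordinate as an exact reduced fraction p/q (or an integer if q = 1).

D = (25/3, -8)

1. D_x = 25/3  [2·signedArea(DFE) = 508/3 ∩ DE · CA = 535/3]
2. D_y = -8  [2·signedArea(DFE) = 508/3 ∩ DE · CA = 535/3]
   → D = (25/3, -8)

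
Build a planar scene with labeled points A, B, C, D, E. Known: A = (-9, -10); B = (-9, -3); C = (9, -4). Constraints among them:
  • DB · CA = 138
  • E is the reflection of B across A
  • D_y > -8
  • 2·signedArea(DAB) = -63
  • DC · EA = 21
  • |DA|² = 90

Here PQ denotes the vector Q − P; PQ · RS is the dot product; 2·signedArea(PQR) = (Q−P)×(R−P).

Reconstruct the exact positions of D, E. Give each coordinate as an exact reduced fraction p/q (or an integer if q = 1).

D = (0, -7)
E = (-9, -17)

1. D_x = 0  [DB · CA = 138 ∩ 2·signedArea(DAB) = -63]
2. D_y = -7  [DB · CA = 138 ∩ 2·signedArea(DAB) = -63]
   → D = (0, -7)
3. E_x = -9  [DC · EA = 21 ∩ E is the reflection of B across A]
4. E_y = -17  [DC · EA = 21 ∩ E is the reflection of B across A]
   → E = (-9, -17)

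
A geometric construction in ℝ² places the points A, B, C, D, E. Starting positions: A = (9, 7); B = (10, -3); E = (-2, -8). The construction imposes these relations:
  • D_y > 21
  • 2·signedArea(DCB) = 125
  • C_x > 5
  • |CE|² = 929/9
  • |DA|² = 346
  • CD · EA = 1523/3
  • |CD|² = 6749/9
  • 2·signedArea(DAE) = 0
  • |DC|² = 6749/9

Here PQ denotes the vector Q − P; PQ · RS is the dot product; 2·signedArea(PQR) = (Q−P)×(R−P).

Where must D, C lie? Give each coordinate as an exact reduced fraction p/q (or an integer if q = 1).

C = (17/3, -4/3)
D = (20, 22)

1. D_x = 20  [line 15·x + -11·y + -58 = 0 ∩ |DA|² = 346]
2. D_y = 22  [line 15·x + -11·y + -58 = 0 ∩ |DA|² = 346]
   → D = (20, 22)
3. C_x = 17/3  [CD · EA = 1523/3 ∩ 2·signedArea(DCB) = 125]
4. C_y = -4/3  [CD · EA = 1523/3 ∩ 2·signedArea(DCB) = 125]
   → C = (17/3, -4/3)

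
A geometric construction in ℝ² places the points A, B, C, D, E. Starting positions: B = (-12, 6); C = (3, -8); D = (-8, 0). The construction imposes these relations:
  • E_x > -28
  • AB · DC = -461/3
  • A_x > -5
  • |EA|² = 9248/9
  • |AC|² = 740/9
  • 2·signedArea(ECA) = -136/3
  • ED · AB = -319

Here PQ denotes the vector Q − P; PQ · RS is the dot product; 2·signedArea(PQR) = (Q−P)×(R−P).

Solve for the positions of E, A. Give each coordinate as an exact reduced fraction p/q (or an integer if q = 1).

1. A_x = -13/3  [line -11·x + 8·y + -79/3 = 0 ∩ |AC|² = 740/9]
2. A_y = -8/3  [line -11·x + 8·y + -79/3 = 0 ∩ |AC|² = 740/9]
   → A = (-13/3, -8/3)
3. E_x = -27  [2·signedArea(ECA) = -136/3 ∩ ED · AB = -319]
4. E_y = 20  [2·signedArea(ECA) = -136/3 ∩ ED · AB = -319]
   → E = (-27, 20)

A = (-13/3, -8/3)
E = (-27, 20)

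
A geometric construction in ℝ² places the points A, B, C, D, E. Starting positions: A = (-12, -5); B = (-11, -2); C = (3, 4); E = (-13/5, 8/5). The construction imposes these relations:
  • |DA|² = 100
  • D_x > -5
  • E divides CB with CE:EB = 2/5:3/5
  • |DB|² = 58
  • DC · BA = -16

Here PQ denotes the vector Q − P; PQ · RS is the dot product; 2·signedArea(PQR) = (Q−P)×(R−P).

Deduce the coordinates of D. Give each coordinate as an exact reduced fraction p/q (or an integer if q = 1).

D = (-4, 1)

1. D_x = -4  [line 1·x + 3·y + 1 = 0 ∩ |DB|² = 58]
2. D_y = 1  [line 1·x + 3·y + 1 = 0 ∩ |DB|² = 58]
   → D = (-4, 1)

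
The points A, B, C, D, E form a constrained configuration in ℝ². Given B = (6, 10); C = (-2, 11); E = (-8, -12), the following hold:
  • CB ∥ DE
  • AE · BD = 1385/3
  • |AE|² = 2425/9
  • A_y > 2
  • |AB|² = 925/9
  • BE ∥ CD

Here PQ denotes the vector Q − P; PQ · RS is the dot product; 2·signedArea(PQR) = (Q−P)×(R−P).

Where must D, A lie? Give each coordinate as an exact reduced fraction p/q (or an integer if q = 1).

A = (-4/3, 3)
D = (-16, -11)

1. D_x = -16  [CB ∥ DE ∩ BE ∥ CD]
2. D_y = -11  [CB ∥ DE ∩ BE ∥ CD]
   → D = (-16, -11)
3. A_x = -4/3  [line 22·x + 21·y + -101/3 = 0 ∩ |AE|² = 2425/9]
4. A_y = 3  [line 22·x + 21·y + -101/3 = 0 ∩ |AE|² = 2425/9]
   → A = (-4/3, 3)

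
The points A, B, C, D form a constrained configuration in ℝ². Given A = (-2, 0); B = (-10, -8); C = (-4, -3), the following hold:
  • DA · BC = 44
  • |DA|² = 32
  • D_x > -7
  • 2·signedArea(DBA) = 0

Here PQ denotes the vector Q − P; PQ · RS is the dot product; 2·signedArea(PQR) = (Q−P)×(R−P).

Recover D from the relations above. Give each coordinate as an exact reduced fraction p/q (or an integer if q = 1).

1. D_x = -6  [2·signedArea(DBA) = 0 ∩ DA · BC = 44]
2. D_y = -4  [2·signedArea(DBA) = 0 ∩ DA · BC = 44]
   → D = (-6, -4)

D = (-6, -4)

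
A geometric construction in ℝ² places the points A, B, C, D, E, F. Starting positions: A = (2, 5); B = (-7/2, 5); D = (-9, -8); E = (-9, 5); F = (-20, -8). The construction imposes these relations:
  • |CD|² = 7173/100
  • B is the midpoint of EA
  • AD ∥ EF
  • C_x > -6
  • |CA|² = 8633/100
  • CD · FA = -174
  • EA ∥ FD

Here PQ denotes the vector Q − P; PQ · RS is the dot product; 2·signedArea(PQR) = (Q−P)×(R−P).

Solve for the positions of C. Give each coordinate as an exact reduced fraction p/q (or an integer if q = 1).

C = (-57/10, -1/5)

1. C_x = -57/10  [line -22·x + -13·y + -128 = 0 ∩ |CA|² = 8633/100]
2. C_y = -1/5  [line -22·x + -13·y + -128 = 0 ∩ |CA|² = 8633/100]
   → C = (-57/10, -1/5)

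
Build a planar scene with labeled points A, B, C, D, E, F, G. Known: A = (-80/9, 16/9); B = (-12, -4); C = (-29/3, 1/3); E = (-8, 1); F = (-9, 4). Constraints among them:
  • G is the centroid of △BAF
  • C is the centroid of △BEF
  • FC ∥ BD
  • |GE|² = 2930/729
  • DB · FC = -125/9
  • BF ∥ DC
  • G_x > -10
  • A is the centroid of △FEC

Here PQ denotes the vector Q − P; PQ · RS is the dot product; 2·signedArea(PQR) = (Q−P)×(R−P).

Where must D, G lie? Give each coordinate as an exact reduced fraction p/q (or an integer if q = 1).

D = (-38/3, -23/3)
G = (-269/27, 16/27)

1. D_x = -38/3  [BF ∥ DC ∩ FC ∥ BD]
2. D_y = -23/3  [BF ∥ DC ∩ FC ∥ BD]
   → D = (-38/3, -23/3)
3. G_x = -269/27  [G is the centroid of △BAF]
4. G_y = 16/27  [G is the centroid of △BAF]
   → G = (-269/27, 16/27)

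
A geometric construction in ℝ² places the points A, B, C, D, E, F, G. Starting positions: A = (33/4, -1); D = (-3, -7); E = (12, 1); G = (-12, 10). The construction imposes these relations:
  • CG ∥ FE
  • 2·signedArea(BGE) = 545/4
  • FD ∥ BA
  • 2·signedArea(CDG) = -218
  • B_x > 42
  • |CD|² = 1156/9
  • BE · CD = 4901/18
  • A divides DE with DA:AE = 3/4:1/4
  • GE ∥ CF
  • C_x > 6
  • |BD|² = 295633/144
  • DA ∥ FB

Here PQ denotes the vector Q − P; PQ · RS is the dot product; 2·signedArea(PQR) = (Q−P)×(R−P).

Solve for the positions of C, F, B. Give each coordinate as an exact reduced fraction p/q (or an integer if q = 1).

B = (169/4, -14/3)
C = (7, -5/3)
F = (31, -32/3)

1. B_x = 169/4  [line 9·x + 24·y + -1073/4 = 0 ∩ |BD|² = 295633/144]
2. B_y = -14/3  [line 9·x + 24·y + -1073/4 = 0 ∩ |BD|² = 295633/144]
   → B = (169/4, -14/3)
3. C_x = 7  [2·signedArea(CDG) = -218 ∩ BE · CD = 4901/18]
4. C_y = -5/3  [2·signedArea(CDG) = -218 ∩ BE · CD = 4901/18]
   → C = (7, -5/3)
5. F_x = 31  [CG ∥ FE ∩ GE ∥ CF]
6. F_y = -32/3  [CG ∥ FE ∩ GE ∥ CF]
   → F = (31, -32/3)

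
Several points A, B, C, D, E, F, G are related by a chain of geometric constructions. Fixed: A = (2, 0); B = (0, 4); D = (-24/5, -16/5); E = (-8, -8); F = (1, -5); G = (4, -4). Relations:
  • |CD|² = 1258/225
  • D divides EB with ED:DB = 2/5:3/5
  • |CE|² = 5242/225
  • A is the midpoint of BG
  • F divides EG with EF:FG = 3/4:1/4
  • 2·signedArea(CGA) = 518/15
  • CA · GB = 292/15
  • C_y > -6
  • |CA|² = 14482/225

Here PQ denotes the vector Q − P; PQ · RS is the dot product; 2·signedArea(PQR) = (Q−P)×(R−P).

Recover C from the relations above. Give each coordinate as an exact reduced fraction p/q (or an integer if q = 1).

C = (-59/15, -27/5)

1. C_x = -59/15  [2·signedArea(CGA) = 518/15 ∩ CA · GB = 292/15]
2. C_y = -27/5  [2·signedArea(CGA) = 518/15 ∩ CA · GB = 292/15]
   → C = (-59/15, -27/5)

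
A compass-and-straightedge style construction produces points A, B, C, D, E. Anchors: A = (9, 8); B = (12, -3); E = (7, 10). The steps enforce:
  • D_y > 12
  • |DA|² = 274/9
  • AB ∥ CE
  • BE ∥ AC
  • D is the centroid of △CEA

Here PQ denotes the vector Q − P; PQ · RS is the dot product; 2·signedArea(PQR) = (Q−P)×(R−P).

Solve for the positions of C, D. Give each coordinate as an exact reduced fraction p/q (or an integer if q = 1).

1. C_x = 4  [AB ∥ CE ∩ BE ∥ AC]
2. C_y = 21  [AB ∥ CE ∩ BE ∥ AC]
   → C = (4, 21)
3. D_x = 20/3  [D is the centroid of △CEA]
4. D_y = 13  [D is the centroid of △CEA]
   → D = (20/3, 13)

C = (4, 21)
D = (20/3, 13)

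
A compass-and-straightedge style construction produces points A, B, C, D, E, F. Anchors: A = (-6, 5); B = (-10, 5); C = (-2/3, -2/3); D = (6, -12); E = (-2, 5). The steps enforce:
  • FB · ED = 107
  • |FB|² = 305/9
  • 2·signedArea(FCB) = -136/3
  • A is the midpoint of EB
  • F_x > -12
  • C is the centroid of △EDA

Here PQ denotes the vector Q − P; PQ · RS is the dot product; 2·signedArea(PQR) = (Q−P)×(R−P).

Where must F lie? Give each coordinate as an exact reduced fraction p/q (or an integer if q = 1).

F = (-34/3, 32/3)

1. F_x = -34/3  [2·signedArea(FCB) = -136/3 ∩ FB · ED = 107]
2. F_y = 32/3  [2·signedArea(FCB) = -136/3 ∩ FB · ED = 107]
   → F = (-34/3, 32/3)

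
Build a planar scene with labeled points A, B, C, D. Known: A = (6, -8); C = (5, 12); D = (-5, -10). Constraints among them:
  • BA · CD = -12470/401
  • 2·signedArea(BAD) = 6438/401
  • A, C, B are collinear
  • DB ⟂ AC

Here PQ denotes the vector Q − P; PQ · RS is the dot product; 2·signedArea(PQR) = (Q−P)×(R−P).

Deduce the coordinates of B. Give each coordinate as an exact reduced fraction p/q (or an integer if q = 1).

B = (2435/401, -3788/401)

1. B_x = 2435/401  [A, C, B are collinear ∩ DB ⟂ AC]
2. B_y = -3788/401  [A, C, B are collinear ∩ DB ⟂ AC]
   → B = (2435/401, -3788/401)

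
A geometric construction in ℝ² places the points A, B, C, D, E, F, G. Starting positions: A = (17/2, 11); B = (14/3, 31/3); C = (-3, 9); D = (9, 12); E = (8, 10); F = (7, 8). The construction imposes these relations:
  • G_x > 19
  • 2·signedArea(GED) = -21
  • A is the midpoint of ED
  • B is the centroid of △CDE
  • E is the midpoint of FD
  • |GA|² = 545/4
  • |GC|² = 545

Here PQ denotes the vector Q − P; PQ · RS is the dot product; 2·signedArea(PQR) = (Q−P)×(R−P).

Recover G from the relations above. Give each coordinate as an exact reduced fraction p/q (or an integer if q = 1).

1. G_x = 20  [line -2·x + 1·y + 27 = 0 ∩ |GA|² = 545/4]
2. G_y = 13  [line -2·x + 1·y + 27 = 0 ∩ |GA|² = 545/4]
   → G = (20, 13)

G = (20, 13)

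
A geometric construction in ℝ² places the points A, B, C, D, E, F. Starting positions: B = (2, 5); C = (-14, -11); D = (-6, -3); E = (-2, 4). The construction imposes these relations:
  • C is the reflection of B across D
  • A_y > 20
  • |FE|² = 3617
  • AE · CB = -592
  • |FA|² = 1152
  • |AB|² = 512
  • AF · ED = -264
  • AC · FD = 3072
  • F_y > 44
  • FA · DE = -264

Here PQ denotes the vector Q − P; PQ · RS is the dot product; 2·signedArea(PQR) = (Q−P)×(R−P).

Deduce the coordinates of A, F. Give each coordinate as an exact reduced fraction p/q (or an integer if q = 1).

A = (18, 21)
F = (42, 45)

1. A_x = 18  [line -16·x + -16·y + 624 = 0 ∩ |AB|² = 512]
2. A_y = 21  [line -16·x + -16·y + 624 = 0 ∩ |AB|² = 512]
   → A = (18, 21)
3. F_x = 42  [AF · ED = -264 ∩ AC · FD = 3072]
4. F_y = 45  [AF · ED = -264 ∩ AC · FD = 3072]
   → F = (42, 45)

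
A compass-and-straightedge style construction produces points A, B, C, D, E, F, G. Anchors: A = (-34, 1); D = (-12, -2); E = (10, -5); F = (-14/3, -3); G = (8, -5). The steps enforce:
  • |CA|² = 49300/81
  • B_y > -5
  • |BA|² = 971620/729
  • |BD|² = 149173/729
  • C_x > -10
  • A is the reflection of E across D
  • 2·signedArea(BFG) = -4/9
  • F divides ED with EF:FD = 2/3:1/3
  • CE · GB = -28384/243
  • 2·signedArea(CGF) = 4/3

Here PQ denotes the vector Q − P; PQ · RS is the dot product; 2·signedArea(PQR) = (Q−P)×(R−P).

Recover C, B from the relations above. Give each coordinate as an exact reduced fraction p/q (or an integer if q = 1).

B = (58/27, -37/9)
C = (-86/9, -7/3)

1. C_x = -86/9  [line -2·x + -38/3·y + -146/3 = 0 ∩ |CA|² = 49300/81]
2. C_y = -7/3  [line -2·x + -38/3·y + -146/3 = 0 ∩ |CA|² = 49300/81]
   → C = (-86/9, -7/3)
3. B_x = 58/27  [2·signedArea(BFG) = -4/9 ∩ CE · GB = -28384/243]
4. B_y = -37/9  [2·signedArea(BFG) = -4/9 ∩ CE · GB = -28384/243]
   → B = (58/27, -37/9)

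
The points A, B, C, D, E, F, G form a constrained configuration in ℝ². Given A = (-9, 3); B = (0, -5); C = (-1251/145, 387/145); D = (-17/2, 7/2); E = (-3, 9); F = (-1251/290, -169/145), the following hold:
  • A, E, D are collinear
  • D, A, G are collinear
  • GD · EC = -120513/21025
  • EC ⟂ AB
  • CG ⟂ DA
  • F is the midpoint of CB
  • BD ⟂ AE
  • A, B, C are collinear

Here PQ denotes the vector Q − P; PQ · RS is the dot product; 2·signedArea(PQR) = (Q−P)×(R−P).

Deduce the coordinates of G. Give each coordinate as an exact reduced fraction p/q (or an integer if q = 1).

G = (-1302/145, 438/145)

1. G_x = -1302/145  [D, A, G are collinear ∩ CG ⟂ DA]
2. G_y = 438/145  [D, A, G are collinear ∩ CG ⟂ DA]
   → G = (-1302/145, 438/145)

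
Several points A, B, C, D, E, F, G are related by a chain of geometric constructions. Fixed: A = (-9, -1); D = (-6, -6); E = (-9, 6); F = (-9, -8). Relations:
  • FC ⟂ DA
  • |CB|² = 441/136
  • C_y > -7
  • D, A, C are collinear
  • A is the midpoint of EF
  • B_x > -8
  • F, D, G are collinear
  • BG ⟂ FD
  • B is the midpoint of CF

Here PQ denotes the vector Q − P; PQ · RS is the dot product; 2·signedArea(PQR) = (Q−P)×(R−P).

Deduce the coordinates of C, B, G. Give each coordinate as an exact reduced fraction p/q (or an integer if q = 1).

B = (-507/68, -481/68)
C = (-201/34, -209/34)
G = (-6633/884, -3095/442)

1. C_x = -201/34  [D, A, C are collinear ∩ FC ⟂ DA]
2. C_y = -209/34  [D, A, C are collinear ∩ FC ⟂ DA]
   → C = (-201/34, -209/34)
3. B_x = -507/68  [B is the midpoint of CF]
4. B_y = -481/68  [B is the midpoint of CF]
   → B = (-507/68, -481/68)
5. G_x = -6633/884  [F, D, G are collinear ∩ BG ⟂ FD]
6. G_y = -3095/442  [F, D, G are collinear ∩ BG ⟂ FD]
   → G = (-6633/884, -3095/442)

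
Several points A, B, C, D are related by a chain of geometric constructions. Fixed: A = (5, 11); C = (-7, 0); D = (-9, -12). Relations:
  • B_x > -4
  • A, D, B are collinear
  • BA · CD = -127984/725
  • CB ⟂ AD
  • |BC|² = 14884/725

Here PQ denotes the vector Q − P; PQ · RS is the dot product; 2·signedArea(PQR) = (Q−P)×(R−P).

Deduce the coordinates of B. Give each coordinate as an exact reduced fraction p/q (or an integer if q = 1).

B = (-2269/725, -1708/725)

1. B_x = -2269/725  [A, D, B are collinear ∩ CB ⟂ AD]
2. B_y = -1708/725  [A, D, B are collinear ∩ CB ⟂ AD]
   → B = (-2269/725, -1708/725)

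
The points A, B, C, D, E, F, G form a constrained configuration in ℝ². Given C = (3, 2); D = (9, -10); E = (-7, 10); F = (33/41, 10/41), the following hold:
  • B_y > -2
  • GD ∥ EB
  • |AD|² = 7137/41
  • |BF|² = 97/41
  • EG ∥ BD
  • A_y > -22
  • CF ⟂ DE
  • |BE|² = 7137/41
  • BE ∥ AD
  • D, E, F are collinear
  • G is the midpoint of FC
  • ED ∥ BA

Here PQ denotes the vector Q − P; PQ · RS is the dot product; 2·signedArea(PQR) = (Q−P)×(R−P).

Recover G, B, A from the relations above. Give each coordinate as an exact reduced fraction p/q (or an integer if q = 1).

1. G_x = 78/41  [G is the midpoint of FC]
2. G_y = 46/41  [G is the midpoint of FC]
   → G = (78/41, 46/41)
3. B_x = 4/41  [EG ∥ BD ∩ GD ∥ EB]
4. B_y = -46/41  [EG ∥ BD ∩ GD ∥ EB]
   → B = (4/41, -46/41)
5. A_x = 660/41  [BE ∥ AD ∩ ED ∥ BA]
6. A_y = -866/41  [BE ∥ AD ∩ ED ∥ BA]
   → A = (660/41, -866/41)

A = (660/41, -866/41)
B = (4/41, -46/41)
G = (78/41, 46/41)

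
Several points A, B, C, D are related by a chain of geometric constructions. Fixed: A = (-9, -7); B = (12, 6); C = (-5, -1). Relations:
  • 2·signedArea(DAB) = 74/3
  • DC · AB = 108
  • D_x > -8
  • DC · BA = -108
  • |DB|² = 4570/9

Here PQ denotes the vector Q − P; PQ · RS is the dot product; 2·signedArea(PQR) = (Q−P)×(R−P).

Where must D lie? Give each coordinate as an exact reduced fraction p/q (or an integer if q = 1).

1. D_x = -23/3  [DC · BA = -108 ∩ 2·signedArea(DAB) = 74/3]
2. D_y = -5  [DC · BA = -108 ∩ 2·signedArea(DAB) = 74/3]
   → D = (-23/3, -5)

D = (-23/3, -5)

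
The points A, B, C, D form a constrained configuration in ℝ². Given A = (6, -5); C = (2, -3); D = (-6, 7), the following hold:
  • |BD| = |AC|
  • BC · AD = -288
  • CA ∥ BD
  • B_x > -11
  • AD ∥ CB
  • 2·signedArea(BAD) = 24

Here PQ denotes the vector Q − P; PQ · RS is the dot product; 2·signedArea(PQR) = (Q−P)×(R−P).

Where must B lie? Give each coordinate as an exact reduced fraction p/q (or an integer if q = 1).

B = (-10, 9)

1. B_x = -10  [CA ∥ BD ∩ AD ∥ CB]
2. B_y = 9  [CA ∥ BD ∩ AD ∥ CB]
   → B = (-10, 9)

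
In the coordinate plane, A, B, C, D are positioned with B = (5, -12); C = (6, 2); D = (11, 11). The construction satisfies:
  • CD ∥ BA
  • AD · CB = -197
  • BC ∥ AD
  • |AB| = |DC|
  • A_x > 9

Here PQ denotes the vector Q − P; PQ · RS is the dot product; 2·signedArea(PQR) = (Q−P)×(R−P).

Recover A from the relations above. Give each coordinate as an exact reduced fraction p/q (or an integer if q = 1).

A = (10, -3)

1. A_x = 10  [BC ∥ AD ∩ CD ∥ BA]
2. A_y = -3  [BC ∥ AD ∩ CD ∥ BA]
   → A = (10, -3)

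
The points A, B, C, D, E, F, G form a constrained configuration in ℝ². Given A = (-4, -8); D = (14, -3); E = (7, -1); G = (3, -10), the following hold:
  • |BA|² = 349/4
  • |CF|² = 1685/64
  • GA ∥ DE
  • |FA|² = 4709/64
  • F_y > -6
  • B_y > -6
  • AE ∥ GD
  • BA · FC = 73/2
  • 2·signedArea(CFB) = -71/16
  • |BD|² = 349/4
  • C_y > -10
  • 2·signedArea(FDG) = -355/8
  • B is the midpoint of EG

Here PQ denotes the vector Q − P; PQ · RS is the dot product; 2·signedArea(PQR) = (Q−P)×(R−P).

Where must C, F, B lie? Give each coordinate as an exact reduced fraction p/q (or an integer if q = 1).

B = (5, -11/2)
C = (5/4, -19/2)
F = (33/8, -21/4)

1. F_x = 33/8  [line 7·x + -11·y + -693/8 = 0 ∩ |FA|² = 4709/64]
2. F_y = -21/4  [line 7·x + -11·y + -693/8 = 0 ∩ |FA|² = 4709/64]
   → F = (33/8, -21/4)
3. B_x = 5  [B is the midpoint of EG]
4. B_y = -11/2  [B is the midpoint of EG]
   → B = (5, -11/2)
5. C_x = 5/4  [2·signedArea(CFB) = -71/16 ∩ BA · FC = 73/2]
6. C_y = -19/2  [2·signedArea(CFB) = -71/16 ∩ BA · FC = 73/2]
   → C = (5/4, -19/2)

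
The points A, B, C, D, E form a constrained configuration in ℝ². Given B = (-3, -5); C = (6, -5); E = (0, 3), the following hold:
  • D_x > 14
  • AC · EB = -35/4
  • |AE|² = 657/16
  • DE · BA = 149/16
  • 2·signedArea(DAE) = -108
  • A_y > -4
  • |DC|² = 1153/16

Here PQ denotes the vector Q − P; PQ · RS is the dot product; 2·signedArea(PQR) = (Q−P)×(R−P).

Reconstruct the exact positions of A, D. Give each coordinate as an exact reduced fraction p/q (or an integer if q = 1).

A = (-9/4, -3)
D = (57/4, -7)

1. A_x = -9/4  [line 3·x + 8·y + 123/4 = 0 ∩ |AE|² = 657/16]
2. A_y = -3  [line 3·x + 8·y + 123/4 = 0 ∩ |AE|² = 657/16]
   → A = (-9/4, -3)
3. D_x = 57/4  [2·signedArea(DAE) = -108 ∩ DE · BA = 149/16]
4. D_y = -7  [2·signedArea(DAE) = -108 ∩ DE · BA = 149/16]
   → D = (57/4, -7)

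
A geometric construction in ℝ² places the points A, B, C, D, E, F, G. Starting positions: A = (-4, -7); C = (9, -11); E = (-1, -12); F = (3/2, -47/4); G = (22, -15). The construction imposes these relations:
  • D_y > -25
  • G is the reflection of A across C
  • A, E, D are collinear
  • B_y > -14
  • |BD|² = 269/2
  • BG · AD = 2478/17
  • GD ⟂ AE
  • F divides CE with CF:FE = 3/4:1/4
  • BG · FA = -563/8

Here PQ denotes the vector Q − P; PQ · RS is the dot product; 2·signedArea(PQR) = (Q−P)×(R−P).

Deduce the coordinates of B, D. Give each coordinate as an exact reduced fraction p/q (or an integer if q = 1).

1. D_x = 109/17  [A, E, D are collinear ∩ GD ⟂ AE]
2. D_y = -414/17  [A, E, D are collinear ∩ GD ⟂ AE]
   → D = (109/17, -414/17)
3. B_x = 21/2  [BG · FA = -563/8 ∩ BG · AD = 2478/17]
4. B_y = -27/2  [BG · FA = -563/8 ∩ BG · AD = 2478/17]
   → B = (21/2, -27/2)

B = (21/2, -27/2)
D = (109/17, -414/17)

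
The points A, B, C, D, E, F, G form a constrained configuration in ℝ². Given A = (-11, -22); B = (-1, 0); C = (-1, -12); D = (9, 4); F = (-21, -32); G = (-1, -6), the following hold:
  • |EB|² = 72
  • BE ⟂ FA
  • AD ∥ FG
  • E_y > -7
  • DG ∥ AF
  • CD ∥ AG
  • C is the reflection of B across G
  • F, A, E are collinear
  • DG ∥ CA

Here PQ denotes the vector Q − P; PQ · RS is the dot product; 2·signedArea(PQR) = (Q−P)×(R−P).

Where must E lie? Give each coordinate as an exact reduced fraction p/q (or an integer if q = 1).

1. E_x = 5  [F, A, E are collinear ∩ BE ⟂ FA]
2. E_y = -6  [F, A, E are collinear ∩ BE ⟂ FA]
   → E = (5, -6)

E = (5, -6)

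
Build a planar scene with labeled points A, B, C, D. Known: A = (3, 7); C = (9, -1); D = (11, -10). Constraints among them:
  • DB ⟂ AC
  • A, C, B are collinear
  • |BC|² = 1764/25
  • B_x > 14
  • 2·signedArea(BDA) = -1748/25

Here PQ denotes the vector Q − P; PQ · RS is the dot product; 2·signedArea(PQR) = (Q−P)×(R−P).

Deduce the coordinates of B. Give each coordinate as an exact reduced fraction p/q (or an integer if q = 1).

1. B_x = 351/25  [A, C, B are collinear ∩ DB ⟂ AC]
2. B_y = -193/25  [A, C, B are collinear ∩ DB ⟂ AC]
   → B = (351/25, -193/25)

B = (351/25, -193/25)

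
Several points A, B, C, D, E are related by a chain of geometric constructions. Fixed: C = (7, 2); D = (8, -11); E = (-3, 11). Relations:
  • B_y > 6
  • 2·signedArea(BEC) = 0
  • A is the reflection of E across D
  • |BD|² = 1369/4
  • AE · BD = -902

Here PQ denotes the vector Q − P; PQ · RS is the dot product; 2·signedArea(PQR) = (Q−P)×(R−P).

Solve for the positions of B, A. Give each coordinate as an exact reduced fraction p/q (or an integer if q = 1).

A = (19, -33)
B = (2, 13/2)

1. B_x = 2  [line 9·x + 10·y + -83 = 0 ∩ |BD|² = 1369/4]
2. B_y = 13/2  [line 9·x + 10·y + -83 = 0 ∩ |BD|² = 1369/4]
   → B = (2, 13/2)
3. A_x = 19  [A is the reflection of E across D]
4. A_y = -33  [A is the reflection of E across D]
   → A = (19, -33)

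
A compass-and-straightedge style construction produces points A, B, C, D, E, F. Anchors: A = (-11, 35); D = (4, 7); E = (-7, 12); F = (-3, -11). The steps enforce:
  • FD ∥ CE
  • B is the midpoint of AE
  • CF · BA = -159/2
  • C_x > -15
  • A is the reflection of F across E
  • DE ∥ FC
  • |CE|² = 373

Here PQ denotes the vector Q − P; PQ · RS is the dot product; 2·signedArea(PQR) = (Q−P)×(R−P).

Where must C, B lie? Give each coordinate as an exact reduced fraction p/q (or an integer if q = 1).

1. C_x = -14  [FD ∥ CE ∩ DE ∥ FC]
2. C_y = -6  [FD ∥ CE ∩ DE ∥ FC]
   → C = (-14, -6)
3. B_x = -9  [B is the midpoint of AE]
4. B_y = 47/2  [B is the midpoint of AE]
   → B = (-9, 47/2)

B = (-9, 47/2)
C = (-14, -6)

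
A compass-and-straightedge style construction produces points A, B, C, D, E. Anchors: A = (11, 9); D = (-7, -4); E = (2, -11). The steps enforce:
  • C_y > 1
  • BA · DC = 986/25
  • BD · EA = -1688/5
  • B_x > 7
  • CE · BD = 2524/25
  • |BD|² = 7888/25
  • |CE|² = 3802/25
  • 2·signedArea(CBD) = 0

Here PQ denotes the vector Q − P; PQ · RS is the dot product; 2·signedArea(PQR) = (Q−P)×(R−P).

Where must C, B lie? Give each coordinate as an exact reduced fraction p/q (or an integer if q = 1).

B = (37/5, 32/5)
C = (1/5, 6/5)

1. B_x = 37/5  [line -9·x + -20·y + 973/5 = 0 ∩ |BD|² = 7888/25]
2. B_y = 32/5  [line -9·x + -20·y + 973/5 = 0 ∩ |BD|² = 7888/25]
   → B = (37/5, 32/5)
3. C_x = 1/5  [2·signedArea(CBD) = 0 ∩ BA · DC = 986/25]
4. C_y = 6/5  [2·signedArea(CBD) = 0 ∩ BA · DC = 986/25]
   → C = (1/5, 6/5)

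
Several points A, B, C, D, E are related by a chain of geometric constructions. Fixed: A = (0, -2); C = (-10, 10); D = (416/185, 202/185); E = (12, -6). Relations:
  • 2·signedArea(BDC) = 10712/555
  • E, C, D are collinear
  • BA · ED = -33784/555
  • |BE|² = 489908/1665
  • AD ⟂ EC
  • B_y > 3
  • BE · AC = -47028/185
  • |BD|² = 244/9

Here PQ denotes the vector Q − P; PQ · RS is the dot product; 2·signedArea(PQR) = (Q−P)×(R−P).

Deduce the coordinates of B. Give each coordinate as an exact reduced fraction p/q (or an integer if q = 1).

1. B_x = -478/185  [BE · AC = -47028/185 ∩ 2·signedArea(BDC) = 10712/555]
2. B_y = 1682/555  [BE · AC = -47028/185 ∩ 2·signedArea(BDC) = 10712/555]
   → B = (-478/185, 1682/555)

B = (-478/185, 1682/555)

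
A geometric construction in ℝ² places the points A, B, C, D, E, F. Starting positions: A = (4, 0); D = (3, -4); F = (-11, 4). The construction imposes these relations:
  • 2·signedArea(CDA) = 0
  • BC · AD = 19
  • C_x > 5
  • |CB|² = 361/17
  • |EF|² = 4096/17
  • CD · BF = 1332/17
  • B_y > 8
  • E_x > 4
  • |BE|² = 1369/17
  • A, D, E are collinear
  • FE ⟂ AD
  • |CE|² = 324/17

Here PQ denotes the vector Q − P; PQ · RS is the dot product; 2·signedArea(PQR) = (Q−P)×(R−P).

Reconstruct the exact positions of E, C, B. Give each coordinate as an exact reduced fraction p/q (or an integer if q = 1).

1. E_x = 69/17  [A, D, E are collinear ∩ FE ⟂ AD]
2. E_y = 4/17  [A, D, E are collinear ∩ FE ⟂ AD]
   → E = (69/17, 4/17)
3. C_x = 87/17  [line -4·x + 1·y + 16 = 0 ∩ |CE|² = 324/17]
4. C_y = 76/17  [line -4·x + 1·y + 16 = 0 ∩ |CE|² = 324/17]
   → C = (87/17, 76/17)
5. B_x = 106/17  [line 1·x + 4·y + -42 = 0 ∩ |CB|² = 361/17]
6. B_y = 152/17  [line 1·x + 4·y + -42 = 0 ∩ |CB|² = 361/17]
   → B = (106/17, 152/17)

B = (106/17, 152/17)
C = (87/17, 76/17)
E = (69/17, 4/17)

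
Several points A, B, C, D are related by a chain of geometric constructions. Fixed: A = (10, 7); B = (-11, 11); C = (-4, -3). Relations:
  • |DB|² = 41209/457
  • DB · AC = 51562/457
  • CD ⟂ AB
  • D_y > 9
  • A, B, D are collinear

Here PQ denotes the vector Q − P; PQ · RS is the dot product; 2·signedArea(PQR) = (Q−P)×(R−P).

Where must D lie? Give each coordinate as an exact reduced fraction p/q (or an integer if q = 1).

1. D_x = -764/457  [A, B, D are collinear ∩ CD ⟂ AB]
2. D_y = 4215/457  [A, B, D are collinear ∩ CD ⟂ AB]
   → D = (-764/457, 4215/457)

D = (-764/457, 4215/457)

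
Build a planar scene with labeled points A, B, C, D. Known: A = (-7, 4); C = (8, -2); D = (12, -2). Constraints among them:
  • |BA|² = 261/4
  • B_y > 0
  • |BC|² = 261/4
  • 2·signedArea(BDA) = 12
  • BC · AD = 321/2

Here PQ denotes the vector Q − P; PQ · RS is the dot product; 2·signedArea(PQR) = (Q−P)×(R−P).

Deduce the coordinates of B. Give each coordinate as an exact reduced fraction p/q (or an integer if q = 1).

1. B_x = 1/2  [BC · AD = 321/2 ∩ 2·signedArea(BDA) = 12]
2. B_y = 1  [BC · AD = 321/2 ∩ 2·signedArea(BDA) = 12]
   → B = (1/2, 1)

B = (1/2, 1)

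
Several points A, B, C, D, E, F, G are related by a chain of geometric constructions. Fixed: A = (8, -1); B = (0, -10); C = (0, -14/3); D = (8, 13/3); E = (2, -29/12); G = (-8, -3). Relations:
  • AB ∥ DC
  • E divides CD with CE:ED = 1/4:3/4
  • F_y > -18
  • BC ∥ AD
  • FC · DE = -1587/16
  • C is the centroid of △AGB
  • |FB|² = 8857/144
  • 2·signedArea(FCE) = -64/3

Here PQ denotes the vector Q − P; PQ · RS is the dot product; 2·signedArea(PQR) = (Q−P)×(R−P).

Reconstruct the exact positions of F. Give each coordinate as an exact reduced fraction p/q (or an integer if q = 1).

1. F_x = -2  [2·signedArea(FCE) = -64/3 ∩ FC · DE = -1587/16]
2. F_y = -211/12  [2·signedArea(FCE) = -64/3 ∩ FC · DE = -1587/16]
   → F = (-2, -211/12)

F = (-2, -211/12)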